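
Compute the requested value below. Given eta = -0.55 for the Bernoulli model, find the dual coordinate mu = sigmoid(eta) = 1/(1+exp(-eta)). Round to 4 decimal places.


Dual coordinate (expectation parameter) for Bernoulli:
mu = 1/(1+exp(-eta)).
eta = -0.55.
exp(-eta) = exp(0.55) = 1.733253.
mu = 1/(1+1.733253) = 0.3659

0.3659


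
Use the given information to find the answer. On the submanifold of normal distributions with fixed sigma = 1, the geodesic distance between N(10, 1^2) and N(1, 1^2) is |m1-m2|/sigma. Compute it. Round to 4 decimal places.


On the fixed-variance normal subfamily, geodesic distance = |m1-m2|/sigma.
|10 - 1| = 9.
sigma = 1.
d = 9/1 = 9.0000

9.0000


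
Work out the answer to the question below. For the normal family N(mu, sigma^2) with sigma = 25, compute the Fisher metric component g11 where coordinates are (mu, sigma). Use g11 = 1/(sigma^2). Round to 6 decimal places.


For the 2-parameter normal family, the Fisher metric has:
  g11 = 1/sigma^2, g22 = 2/sigma^2.
sigma = 25, sigma^2 = 625.
g11 = 0.001600

0.001600


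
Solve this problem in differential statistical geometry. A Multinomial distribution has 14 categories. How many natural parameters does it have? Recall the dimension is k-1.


Exponential family dimension calculation:
For Multinomial with k=14 categories, dim = k-1 = 13.

13


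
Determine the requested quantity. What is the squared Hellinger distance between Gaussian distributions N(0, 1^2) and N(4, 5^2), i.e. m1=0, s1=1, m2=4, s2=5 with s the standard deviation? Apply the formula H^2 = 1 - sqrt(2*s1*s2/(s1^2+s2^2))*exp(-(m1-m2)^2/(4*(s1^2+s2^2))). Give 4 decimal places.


Squared Hellinger distance for Gaussians:
H^2 = 1 - sqrt(2*s1*s2/(s1^2+s2^2)) * exp(-(m1-m2)^2/(4*(s1^2+s2^2))).
s1^2 = 1, s2^2 = 25, s1^2+s2^2 = 26.
sqrt(2*1*5/(26)) = 0.620174.
(m1-m2)^2 = (-4)^2 = 16.
exp(-16/(4*26)) = exp(-0.153846) = 0.857404.
H^2 = 1 - 0.620174*0.857404 = 0.4683

0.4683


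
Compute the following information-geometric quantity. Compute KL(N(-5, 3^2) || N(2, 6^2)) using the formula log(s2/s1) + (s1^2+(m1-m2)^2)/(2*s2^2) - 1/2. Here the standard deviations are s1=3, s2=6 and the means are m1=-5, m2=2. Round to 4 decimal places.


KL divergence between normal distributions:
KL = log(s2/s1) + (s1^2 + (m1-m2)^2)/(2*s2^2) - 1/2.
log(6/3) = 0.693147.
(3^2 + (-5-2)^2)/(2*6^2) = (9 + 49)/72 = 0.805556.
KL = 0.693147 + 0.805556 - 0.5 = 0.9987

0.9987


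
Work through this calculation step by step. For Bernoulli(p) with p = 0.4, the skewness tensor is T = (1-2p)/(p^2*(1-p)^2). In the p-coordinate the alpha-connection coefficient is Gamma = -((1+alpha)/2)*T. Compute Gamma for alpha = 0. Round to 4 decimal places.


Skewness (Amari-Chentsov) tensor: T = (1-2p)/(p^2*(1-p)^2).
p = 0.4, 1-2p = 0.2, p^2 = 0.16, (1-p)^2 = 0.36.
T = 0.2/(0.16 * 0.36) = 3.472222.
In the p-coordinate, Gamma^(alpha) = Gamma^(0) - (alpha/2)*T with Gamma^(0) = (1/2)*g'(p) = -T/2,
so Gamma^(alpha) = -((1+alpha)/2)*T.
alpha = 0, -(1+alpha)/2 = -0.5.
Gamma = -0.5 * 3.472222 = -1.7361

-1.7361


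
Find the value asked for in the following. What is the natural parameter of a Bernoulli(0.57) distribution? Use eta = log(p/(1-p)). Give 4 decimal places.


Natural parameter for Bernoulli: eta = log(p/(1-p)).
p = 0.57, 1-p = 0.43.
p/(1-p) = 1.325581.
eta = log(1.325581) = 0.2819

0.2819


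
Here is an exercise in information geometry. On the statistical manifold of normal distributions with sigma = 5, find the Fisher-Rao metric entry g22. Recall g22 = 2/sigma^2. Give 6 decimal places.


For the 2-parameter normal family, the Fisher metric has:
  g11 = 1/sigma^2, g22 = 2/sigma^2.
sigma = 5, sigma^2 = 25.
g22 = 0.080000

0.080000


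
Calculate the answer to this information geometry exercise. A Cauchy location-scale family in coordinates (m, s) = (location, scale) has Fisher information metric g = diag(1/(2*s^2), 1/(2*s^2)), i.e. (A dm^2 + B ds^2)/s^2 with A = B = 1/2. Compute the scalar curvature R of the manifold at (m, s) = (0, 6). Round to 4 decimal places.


The metric has the form g = (A dm^2 + B ds^2)/s^2 with A = 1/2, B = 1/2.
Substitute u = sqrt(A/B)*m: g = B*(du^2 + ds^2)/s^2, i.e. B times the
Poincare upper half-plane metric, which has constant Gaussian curvature -1.
Scaling a 2D metric by a constant c divides the Gaussian curvature by c,
so K = -1/B = -1/(1/2) = -2.0000 everywhere (the point (m, s) = (0, 6) is irrelevant:
the curvature is constant).
Scalar curvature in dimension 2: R = 2K = -2/(1/2) = -4.0000.

-4.0000


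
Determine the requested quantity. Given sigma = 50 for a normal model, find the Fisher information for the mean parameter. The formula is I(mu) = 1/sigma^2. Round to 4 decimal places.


The Fisher information for the mean of a normal distribution is I(mu) = 1/sigma^2.
sigma = 50, so sigma^2 = 2500.
I(mu) = 1/2500 = 0.0004

0.0004


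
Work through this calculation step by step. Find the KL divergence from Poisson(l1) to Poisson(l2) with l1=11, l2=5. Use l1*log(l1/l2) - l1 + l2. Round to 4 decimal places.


KL divergence for Poisson:
KL = l1*log(l1/l2) - l1 + l2.
l1 = 11, l2 = 5.
log(11/5) = 0.788457.
l1*log(l1/l2) = 11 * 0.788457 = 8.673031.
KL = 8.673031 - 11 + 5 = 2.6730

2.6730


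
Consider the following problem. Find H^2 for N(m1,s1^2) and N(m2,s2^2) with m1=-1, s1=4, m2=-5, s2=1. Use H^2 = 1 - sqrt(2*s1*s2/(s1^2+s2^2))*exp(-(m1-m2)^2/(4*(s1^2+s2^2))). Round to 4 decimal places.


Squared Hellinger distance for Gaussians:
H^2 = 1 - sqrt(2*s1*s2/(s1^2+s2^2)) * exp(-(m1-m2)^2/(4*(s1^2+s2^2))).
s1^2 = 16, s2^2 = 1, s1^2+s2^2 = 17.
sqrt(2*4*1/(17)) = 0.685994.
(m1-m2)^2 = (4)^2 = 16.
exp(-16/(4*17)) = exp(-0.235294) = 0.790338.
H^2 = 1 - 0.685994*0.790338 = 0.4578

0.4578


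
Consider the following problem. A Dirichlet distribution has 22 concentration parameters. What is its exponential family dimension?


Exponential family dimension calculation:
Dirichlet with 22 components has 22 natural parameters.

22


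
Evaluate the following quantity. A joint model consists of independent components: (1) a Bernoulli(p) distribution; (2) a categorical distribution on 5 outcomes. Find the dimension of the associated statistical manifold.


The dimension of a statistical manifold equals the number of free
(independent) real parameters of the model. For a product of independent
blocks the parameter counts add.
- Bernoulli (p): 1.
- categorical on 5 outcomes (probabilities sum to 1): 5-1 = 4.
Total = 1 + 4 = 5.
Dimension = 5

5


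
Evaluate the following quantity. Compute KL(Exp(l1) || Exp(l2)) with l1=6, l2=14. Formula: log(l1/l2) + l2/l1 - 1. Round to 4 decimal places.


KL divergence for exponential family:
KL = log(l1/l2) + l2/l1 - 1.
log(6/14) = -0.847298.
14/6 = 2.333333.
KL = -0.847298 + 2.333333 - 1 = 0.4860

0.4860


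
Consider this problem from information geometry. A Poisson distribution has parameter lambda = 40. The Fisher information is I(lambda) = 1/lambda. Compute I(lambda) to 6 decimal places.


Fisher information for Poisson: I(lambda) = 1/lambda.
lambda = 40.
I(lambda) = 1/40 = 0.025000

0.025000


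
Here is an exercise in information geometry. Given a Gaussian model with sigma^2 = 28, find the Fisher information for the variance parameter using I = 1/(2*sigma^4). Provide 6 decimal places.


Fisher information for variance: I(sigma^2) = 1/(2*sigma^4).
sigma^2 = 28, so sigma^4 = 784.
I = 1/(2*784) = 1/1568 = 0.000638

0.000638


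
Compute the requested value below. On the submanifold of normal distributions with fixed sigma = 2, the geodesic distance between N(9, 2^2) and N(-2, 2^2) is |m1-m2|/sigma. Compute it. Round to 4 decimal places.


On the fixed-variance normal subfamily, geodesic distance = |m1-m2|/sigma.
|9 - -2| = 11.
sigma = 2.
d = 11/2 = 5.5000

5.5000


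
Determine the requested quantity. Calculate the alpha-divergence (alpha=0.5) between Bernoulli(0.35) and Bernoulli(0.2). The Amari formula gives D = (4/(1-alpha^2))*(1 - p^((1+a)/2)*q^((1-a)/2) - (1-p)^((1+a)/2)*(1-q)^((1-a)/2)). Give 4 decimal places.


Amari alpha-divergence:
D = (4/(1-alpha^2))*(1 - p^((1+a)/2)*q^((1-a)/2) - (1-p)^((1+a)/2)*(1-q)^((1-a)/2)).
alpha = 0.5, p = 0.35, q = 0.2.
e1 = (1+alpha)/2 = 0.75, e2 = (1-alpha)/2 = 0.25.
t1 = p^e1 * q^e2 = 0.35^0.75 * 0.2^0.25 = 0.304305.
t2 = (1-p)^e1 * (1-q)^e2 = 0.65^0.75 * 0.8^0.25 = 0.684633.
4/(1-alpha^2) = 5.333333.
D = 5.333333*(1 - 0.304305 - 0.684633) = 0.0590

0.0590


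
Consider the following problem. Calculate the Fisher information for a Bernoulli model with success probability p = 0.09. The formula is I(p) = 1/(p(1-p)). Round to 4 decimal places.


For Bernoulli(p), Fisher information is I(p) = 1/(p*(1-p)).
p = 0.09, 1-p = 0.91.
p*(1-p) = 0.0819.
I(p) = 1/0.0819 = 12.2100

12.2100


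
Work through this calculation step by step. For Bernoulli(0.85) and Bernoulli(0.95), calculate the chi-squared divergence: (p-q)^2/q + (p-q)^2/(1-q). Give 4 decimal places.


Chi-squared divergence between Bernoulli distributions:
chi^2 = (p-q)^2/q + (p-q)^2/(1-q).
p = 0.85, q = 0.95, p-q = -0.1.
(p-q)^2 = 0.01.
term1 = 0.01/0.95 = 0.010526.
term2 = 0.01/0.05 = 0.2.
chi^2 = 0.010526 + 0.2 = 0.2105

0.2105


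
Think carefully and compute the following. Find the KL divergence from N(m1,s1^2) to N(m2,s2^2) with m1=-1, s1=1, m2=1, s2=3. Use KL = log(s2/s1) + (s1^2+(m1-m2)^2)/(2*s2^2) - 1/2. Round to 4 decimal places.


KL divergence between normal distributions:
KL = log(s2/s1) + (s1^2 + (m1-m2)^2)/(2*s2^2) - 1/2.
log(3/1) = 1.098612.
(1^2 + (-1-1)^2)/(2*3^2) = (1 + 4)/18 = 0.277778.
KL = 1.098612 + 0.277778 - 0.5 = 0.8764

0.8764


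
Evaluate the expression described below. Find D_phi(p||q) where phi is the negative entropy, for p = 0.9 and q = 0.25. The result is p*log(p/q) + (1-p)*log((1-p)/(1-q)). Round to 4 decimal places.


Bregman divergence with negative entropy generator:
D = p*log(p/q) + (1-p)*log((1-p)/(1-q)).
p = 0.9, q = 0.25.
p*log(p/q) = 0.9*log(0.9/0.25) = 1.15284.
(1-p)*log((1-p)/(1-q)) = 0.1*log(0.1/0.75) = -0.20149.
D = 1.15284 + -0.20149 = 0.9514

0.9514


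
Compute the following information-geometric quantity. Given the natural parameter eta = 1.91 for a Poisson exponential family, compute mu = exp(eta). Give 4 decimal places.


Expectation parameter for Poisson exponential family:
mu = exp(eta).
eta = 1.91.
mu = exp(1.91) = 6.7531

6.7531


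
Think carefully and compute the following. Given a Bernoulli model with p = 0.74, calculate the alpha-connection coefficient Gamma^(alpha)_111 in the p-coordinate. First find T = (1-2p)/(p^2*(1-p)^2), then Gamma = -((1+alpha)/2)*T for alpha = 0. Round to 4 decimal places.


Skewness (Amari-Chentsov) tensor: T = (1-2p)/(p^2*(1-p)^2).
p = 0.74, 1-2p = -0.48, p^2 = 0.5476, (1-p)^2 = 0.0676.
T = -0.48/(0.5476 * 0.0676) = -12.966749.
In the p-coordinate, Gamma^(alpha) = Gamma^(0) - (alpha/2)*T with Gamma^(0) = (1/2)*g'(p) = -T/2,
so Gamma^(alpha) = -((1+alpha)/2)*T.
alpha = 0, -(1+alpha)/2 = -0.5.
Gamma = -0.5 * -12.966749 = 6.4834

6.4834


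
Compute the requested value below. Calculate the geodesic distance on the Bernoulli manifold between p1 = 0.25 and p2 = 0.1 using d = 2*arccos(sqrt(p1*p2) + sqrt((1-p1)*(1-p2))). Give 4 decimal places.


Geodesic distance on Bernoulli manifold:
d(p1,p2) = 2*arccos(sqrt(p1*p2) + sqrt((1-p1)*(1-p2))).
sqrt(p1*p2) = sqrt(0.25*0.1) = 0.158114.
sqrt((1-p1)*(1-p2)) = sqrt(0.75*0.9) = 0.821584.
arg = 0.158114 + 0.821584 = 0.979698.
d = 2*arccos(0.979698) = 0.4037

0.4037


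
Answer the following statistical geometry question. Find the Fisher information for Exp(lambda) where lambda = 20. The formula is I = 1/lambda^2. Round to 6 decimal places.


Fisher information for exponential: I(lambda) = 1/lambda^2.
lambda = 20, lambda^2 = 400.
I = 1/400 = 0.002500

0.002500


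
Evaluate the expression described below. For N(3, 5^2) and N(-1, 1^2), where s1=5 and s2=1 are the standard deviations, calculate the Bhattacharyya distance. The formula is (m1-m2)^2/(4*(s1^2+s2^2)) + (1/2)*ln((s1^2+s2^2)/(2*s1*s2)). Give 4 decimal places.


Bhattacharyya distance between two Gaussians:
DB = (m1-m2)^2/(4*(s1^2+s2^2)) + (1/2)*ln((s1^2+s2^2)/(2*s1*s2)).
(m1-m2)^2 = (4)^2 = 16.
s1^2+s2^2 = 25 + 1 = 26.
term1 = 16/104 = 0.153846.
term2 = 0.5*ln(26/10.0) = 0.477756.
DB = 0.153846 + 0.477756 = 0.6316

0.6316


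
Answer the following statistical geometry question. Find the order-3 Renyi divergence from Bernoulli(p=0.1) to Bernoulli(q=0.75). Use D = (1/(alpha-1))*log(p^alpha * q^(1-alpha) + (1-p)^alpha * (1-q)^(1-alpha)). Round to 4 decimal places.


Renyi divergence of order alpha between Bernoulli distributions:
D = (1/(alpha-1))*log(p^alpha * q^(1-alpha) + (1-p)^alpha * (1-q)^(1-alpha)).
alpha = 3, p = 0.1, q = 0.75.
p^alpha * q^(1-alpha) = 0.1^3 * 0.75^-2 = 0.001778.
(1-p)^alpha * (1-q)^(1-alpha) = 0.9^3 * 0.25^-2 = 11.664.
sum = 0.001778 + 11.664 = 11.665778.
D = (1/2)*log(11.665778) = 1.2283

1.2283


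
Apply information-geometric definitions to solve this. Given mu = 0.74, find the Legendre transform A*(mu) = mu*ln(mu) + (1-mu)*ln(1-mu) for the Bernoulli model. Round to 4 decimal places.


Legendre transform for Bernoulli:
A*(mu) = mu*log(mu) + (1-mu)*log(1-mu).
mu = 0.74, 1-mu = 0.26.
mu*log(mu) = 0.74*log(0.74) = -0.222818.
(1-mu)*log(1-mu) = 0.26*log(0.26) = -0.350239.
A* = -0.222818 + -0.350239 = -0.5731

-0.5731


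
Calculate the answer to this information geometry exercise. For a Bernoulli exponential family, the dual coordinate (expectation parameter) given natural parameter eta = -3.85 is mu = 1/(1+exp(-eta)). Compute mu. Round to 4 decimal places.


Dual coordinate (expectation parameter) for Bernoulli:
mu = 1/(1+exp(-eta)).
eta = -3.85.
exp(-eta) = exp(3.85) = 46.993063.
mu = 1/(1+46.993063) = 0.0208

0.0208


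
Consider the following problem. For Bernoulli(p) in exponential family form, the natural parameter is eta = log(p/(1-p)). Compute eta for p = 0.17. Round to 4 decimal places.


Natural parameter for Bernoulli: eta = log(p/(1-p)).
p = 0.17, 1-p = 0.83.
p/(1-p) = 0.204819.
eta = log(0.204819) = -1.5856

-1.5856


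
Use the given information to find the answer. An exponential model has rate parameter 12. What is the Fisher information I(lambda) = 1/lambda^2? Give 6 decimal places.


Fisher information for exponential: I(lambda) = 1/lambda^2.
lambda = 12, lambda^2 = 144.
I = 1/144 = 0.006944

0.006944


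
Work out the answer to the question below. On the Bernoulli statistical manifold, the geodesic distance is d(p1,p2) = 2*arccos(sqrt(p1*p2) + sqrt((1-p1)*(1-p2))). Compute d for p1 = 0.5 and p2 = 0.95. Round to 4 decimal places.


Geodesic distance on Bernoulli manifold:
d(p1,p2) = 2*arccos(sqrt(p1*p2) + sqrt((1-p1)*(1-p2))).
sqrt(p1*p2) = sqrt(0.5*0.95) = 0.689202.
sqrt((1-p1)*(1-p2)) = sqrt(0.5*0.05) = 0.158114.
arg = 0.689202 + 0.158114 = 0.847316.
d = 2*arccos(0.847316) = 1.1198

1.1198


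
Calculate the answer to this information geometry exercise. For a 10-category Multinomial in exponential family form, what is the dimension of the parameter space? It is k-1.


Exponential family dimension calculation:
For Multinomial with k=10 categories, dim = k-1 = 9.

9


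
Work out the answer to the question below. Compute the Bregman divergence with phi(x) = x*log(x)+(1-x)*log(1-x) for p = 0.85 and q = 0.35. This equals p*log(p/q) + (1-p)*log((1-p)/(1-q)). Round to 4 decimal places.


Bregman divergence with negative entropy generator:
D = p*log(p/q) + (1-p)*log((1-p)/(1-q)).
p = 0.85, q = 0.35.
p*log(p/q) = 0.85*log(0.85/0.35) = 0.754208.
(1-p)*log((1-p)/(1-q)) = 0.15*log(0.15/0.65) = -0.219951.
D = 0.754208 + -0.219951 = 0.5343

0.5343


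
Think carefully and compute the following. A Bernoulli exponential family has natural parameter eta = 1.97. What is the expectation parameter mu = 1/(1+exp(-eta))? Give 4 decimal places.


Dual coordinate (expectation parameter) for Bernoulli:
mu = 1/(1+exp(-eta)).
eta = 1.97.
exp(-eta) = exp(-1.97) = 0.139457.
mu = 1/(1+0.139457) = 0.8776

0.8776


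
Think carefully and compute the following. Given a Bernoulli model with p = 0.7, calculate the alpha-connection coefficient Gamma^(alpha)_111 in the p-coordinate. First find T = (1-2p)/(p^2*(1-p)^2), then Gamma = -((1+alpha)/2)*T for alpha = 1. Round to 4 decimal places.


Skewness (Amari-Chentsov) tensor: T = (1-2p)/(p^2*(1-p)^2).
p = 0.7, 1-2p = -0.4, p^2 = 0.49, (1-p)^2 = 0.09.
T = -0.4/(0.49 * 0.09) = -9.070295.
In the p-coordinate, Gamma^(alpha) = Gamma^(0) - (alpha/2)*T with Gamma^(0) = (1/2)*g'(p) = -T/2,
so Gamma^(alpha) = -((1+alpha)/2)*T.
alpha = 1, -(1+alpha)/2 = -1.0.
Gamma = -1.0 * -9.070295 = 9.0703

9.0703


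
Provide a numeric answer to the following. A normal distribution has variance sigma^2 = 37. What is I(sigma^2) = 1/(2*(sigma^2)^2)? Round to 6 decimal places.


Fisher information for variance: I(sigma^2) = 1/(2*sigma^4).
sigma^2 = 37, so sigma^4 = 1369.
I = 1/(2*1369) = 1/2738 = 0.000365

0.000365


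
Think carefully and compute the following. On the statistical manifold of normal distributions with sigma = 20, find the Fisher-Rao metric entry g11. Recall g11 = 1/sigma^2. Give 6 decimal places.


For the 2-parameter normal family, the Fisher metric has:
  g11 = 1/sigma^2, g22 = 2/sigma^2.
sigma = 20, sigma^2 = 400.
g11 = 0.002500

0.002500


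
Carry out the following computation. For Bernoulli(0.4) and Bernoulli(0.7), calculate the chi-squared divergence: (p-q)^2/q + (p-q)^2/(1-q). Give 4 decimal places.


Chi-squared divergence between Bernoulli distributions:
chi^2 = (p-q)^2/q + (p-q)^2/(1-q).
p = 0.4, q = 0.7, p-q = -0.3.
(p-q)^2 = 0.09.
term1 = 0.09/0.7 = 0.128571.
term2 = 0.09/0.3 = 0.3.
chi^2 = 0.128571 + 0.3 = 0.4286

0.4286


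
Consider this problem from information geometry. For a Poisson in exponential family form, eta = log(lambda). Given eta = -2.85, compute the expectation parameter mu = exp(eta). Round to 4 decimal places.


Expectation parameter for Poisson exponential family:
mu = exp(eta).
eta = -2.85.
mu = exp(-2.85) = 0.0578

0.0578


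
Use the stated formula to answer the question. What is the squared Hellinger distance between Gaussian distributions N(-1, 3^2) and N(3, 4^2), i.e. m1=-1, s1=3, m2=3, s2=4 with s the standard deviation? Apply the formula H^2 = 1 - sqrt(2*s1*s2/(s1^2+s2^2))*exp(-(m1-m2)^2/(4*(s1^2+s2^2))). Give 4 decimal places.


Squared Hellinger distance for Gaussians:
H^2 = 1 - sqrt(2*s1*s2/(s1^2+s2^2)) * exp(-(m1-m2)^2/(4*(s1^2+s2^2))).
s1^2 = 9, s2^2 = 16, s1^2+s2^2 = 25.
sqrt(2*3*4/(25)) = 0.979796.
(m1-m2)^2 = (-4)^2 = 16.
exp(-16/(4*25)) = exp(-0.16) = 0.852144.
H^2 = 1 - 0.979796*0.852144 = 0.1651

0.1651


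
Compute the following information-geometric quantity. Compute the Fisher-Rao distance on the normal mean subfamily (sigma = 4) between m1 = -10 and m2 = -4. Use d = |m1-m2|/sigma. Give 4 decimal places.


On the fixed-variance normal subfamily, geodesic distance = |m1-m2|/sigma.
|-10 - -4| = 6.
sigma = 4.
d = 6/4 = 1.5000

1.5000


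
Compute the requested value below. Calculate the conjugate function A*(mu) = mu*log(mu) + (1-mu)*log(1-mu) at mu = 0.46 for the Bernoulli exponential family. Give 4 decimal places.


Legendre transform for Bernoulli:
A*(mu) = mu*log(mu) + (1-mu)*log(1-mu).
mu = 0.46, 1-mu = 0.54.
mu*log(mu) = 0.46*log(0.46) = -0.357203.
(1-mu)*log(1-mu) = 0.54*log(0.54) = -0.332741.
A* = -0.357203 + -0.332741 = -0.6899

-0.6899


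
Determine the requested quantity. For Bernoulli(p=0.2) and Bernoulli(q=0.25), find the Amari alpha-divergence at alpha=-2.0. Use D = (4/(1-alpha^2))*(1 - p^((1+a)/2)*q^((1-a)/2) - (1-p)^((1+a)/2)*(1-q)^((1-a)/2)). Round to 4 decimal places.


Amari alpha-divergence:
D = (4/(1-alpha^2))*(1 - p^((1+a)/2)*q^((1-a)/2) - (1-p)^((1+a)/2)*(1-q)^((1-a)/2)).
alpha = -2.0, p = 0.2, q = 0.25.
e1 = (1+alpha)/2 = -0.5, e2 = (1-alpha)/2 = 1.5.
t1 = p^e1 * q^e2 = 0.2^-0.5 * 0.25^1.5 = 0.279508.
t2 = (1-p)^e1 * (1-q)^e2 = 0.8^-0.5 * 0.75^1.5 = 0.726184.
4/(1-alpha^2) = -1.333333.
D = -1.333333*(1 - 0.279508 - 0.726184) = 0.0076

0.0076


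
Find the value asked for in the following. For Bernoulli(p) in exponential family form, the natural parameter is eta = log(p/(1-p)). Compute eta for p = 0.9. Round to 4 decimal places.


Natural parameter for Bernoulli: eta = log(p/(1-p)).
p = 0.9, 1-p = 0.1.
p/(1-p) = 9.0.
eta = log(9.0) = 2.1972

2.1972


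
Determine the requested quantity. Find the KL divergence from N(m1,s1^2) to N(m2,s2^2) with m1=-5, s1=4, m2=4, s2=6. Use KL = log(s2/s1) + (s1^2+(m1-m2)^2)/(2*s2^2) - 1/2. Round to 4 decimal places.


KL divergence between normal distributions:
KL = log(s2/s1) + (s1^2 + (m1-m2)^2)/(2*s2^2) - 1/2.
log(6/4) = 0.405465.
(4^2 + (-5-4)^2)/(2*6^2) = (16 + 81)/72 = 1.347222.
KL = 0.405465 + 1.347222 - 0.5 = 1.2527

1.2527


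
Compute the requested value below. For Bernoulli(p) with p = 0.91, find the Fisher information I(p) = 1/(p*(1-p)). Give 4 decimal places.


For Bernoulli(p), Fisher information is I(p) = 1/(p*(1-p)).
p = 0.91, 1-p = 0.09.
p*(1-p) = 0.0819.
I(p) = 1/0.0819 = 12.2100

12.2100


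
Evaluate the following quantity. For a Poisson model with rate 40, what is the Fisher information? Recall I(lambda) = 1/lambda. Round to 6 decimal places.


Fisher information for Poisson: I(lambda) = 1/lambda.
lambda = 40.
I(lambda) = 1/40 = 0.025000

0.025000


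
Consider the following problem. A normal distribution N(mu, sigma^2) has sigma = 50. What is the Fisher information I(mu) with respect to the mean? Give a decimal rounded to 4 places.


The Fisher information for the mean of a normal distribution is I(mu) = 1/sigma^2.
sigma = 50, so sigma^2 = 2500.
I(mu) = 1/2500 = 0.0004

0.0004


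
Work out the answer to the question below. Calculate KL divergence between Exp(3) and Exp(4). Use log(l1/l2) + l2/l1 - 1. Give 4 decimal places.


KL divergence for exponential family:
KL = log(l1/l2) + l2/l1 - 1.
log(3/4) = -0.287682.
4/3 = 1.333333.
KL = -0.287682 + 1.333333 - 1 = 0.0457

0.0457


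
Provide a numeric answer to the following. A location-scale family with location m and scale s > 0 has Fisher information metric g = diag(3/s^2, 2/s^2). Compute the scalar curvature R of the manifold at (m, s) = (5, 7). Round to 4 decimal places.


The metric has the form g = (A dm^2 + B ds^2)/s^2 with A = 3, B = 2.
Substitute u = sqrt(A/B)*m: g = B*(du^2 + ds^2)/s^2, i.e. B times the
Poincare upper half-plane metric, which has constant Gaussian curvature -1.
Scaling a 2D metric by a constant c divides the Gaussian curvature by c,
so K = -1/B = -1/(2) = -0.5000 everywhere (the point (m, s) = (5, 7) is irrelevant:
the curvature is constant).
Scalar curvature in dimension 2: R = 2K = -2/(2) = -1.0000.

-1.0000


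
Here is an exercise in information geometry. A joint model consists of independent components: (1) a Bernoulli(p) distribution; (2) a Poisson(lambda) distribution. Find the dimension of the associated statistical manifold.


The dimension of a statistical manifold equals the number of free
(independent) real parameters of the model. For a product of independent
blocks the parameter counts add.
- Bernoulli (p): 1.
- Poisson (lambda): 1.
Total = 1 + 1 = 2.
Dimension = 2

2


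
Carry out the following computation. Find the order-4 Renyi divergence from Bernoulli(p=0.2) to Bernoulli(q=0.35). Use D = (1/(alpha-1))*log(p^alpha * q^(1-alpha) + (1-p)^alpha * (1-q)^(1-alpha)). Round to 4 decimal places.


Renyi divergence of order alpha between Bernoulli distributions:
D = (1/(alpha-1))*log(p^alpha * q^(1-alpha) + (1-p)^alpha * (1-q)^(1-alpha)).
alpha = 4, p = 0.2, q = 0.35.
p^alpha * q^(1-alpha) = 0.2^4 * 0.35^-3 = 0.037318.
(1-p)^alpha * (1-q)^(1-alpha) = 0.8^4 * 0.65^-3 = 1.491488.
sum = 0.037318 + 1.491488 = 1.528806.
D = (1/3)*log(1.528806) = 0.1415

0.1415


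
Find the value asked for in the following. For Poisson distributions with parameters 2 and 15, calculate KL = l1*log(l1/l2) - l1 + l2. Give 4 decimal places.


KL divergence for Poisson:
KL = l1*log(l1/l2) - l1 + l2.
l1 = 2, l2 = 15.
log(2/15) = -2.014903.
l1*log(l1/l2) = 2 * -2.014903 = -4.029806.
KL = -4.029806 - 2 + 15 = 8.9702

8.9702


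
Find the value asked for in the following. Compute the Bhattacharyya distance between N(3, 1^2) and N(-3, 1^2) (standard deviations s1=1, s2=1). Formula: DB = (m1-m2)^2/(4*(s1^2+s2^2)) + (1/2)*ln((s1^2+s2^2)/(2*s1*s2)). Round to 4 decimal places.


Bhattacharyya distance between two Gaussians:
DB = (m1-m2)^2/(4*(s1^2+s2^2)) + (1/2)*ln((s1^2+s2^2)/(2*s1*s2)).
(m1-m2)^2 = (6)^2 = 36.
s1^2+s2^2 = 1 + 1 = 2.
term1 = 36/8 = 4.5.
term2 = 0.5*ln(2/2.0) = 0.0.
DB = 4.5 + 0.0 = 4.5000

4.5000


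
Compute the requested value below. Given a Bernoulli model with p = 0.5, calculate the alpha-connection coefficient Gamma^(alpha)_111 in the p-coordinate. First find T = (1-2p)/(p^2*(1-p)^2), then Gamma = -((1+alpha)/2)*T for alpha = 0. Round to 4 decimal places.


Skewness (Amari-Chentsov) tensor: T = (1-2p)/(p^2*(1-p)^2).
p = 0.5, 1-2p = 0.0, p^2 = 0.25, (1-p)^2 = 0.25.
T = 0.0/(0.25 * 0.25) = 0.0.
In the p-coordinate, Gamma^(alpha) = Gamma^(0) - (alpha/2)*T with Gamma^(0) = (1/2)*g'(p) = -T/2,
so Gamma^(alpha) = -((1+alpha)/2)*T.
alpha = 0, -(1+alpha)/2 = -0.5.
Gamma = -0.5 * 0.0 = 0.0000

0.0000


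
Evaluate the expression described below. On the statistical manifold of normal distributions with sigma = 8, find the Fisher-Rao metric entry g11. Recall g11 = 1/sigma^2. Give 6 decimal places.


For the 2-parameter normal family, the Fisher metric has:
  g11 = 1/sigma^2, g22 = 2/sigma^2.
sigma = 8, sigma^2 = 64.
g11 = 0.015625

0.015625


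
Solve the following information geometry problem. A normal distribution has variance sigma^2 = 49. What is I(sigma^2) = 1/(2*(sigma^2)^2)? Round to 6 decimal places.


Fisher information for variance: I(sigma^2) = 1/(2*sigma^4).
sigma^2 = 49, so sigma^4 = 2401.
I = 1/(2*2401) = 1/4802 = 0.000208

0.000208


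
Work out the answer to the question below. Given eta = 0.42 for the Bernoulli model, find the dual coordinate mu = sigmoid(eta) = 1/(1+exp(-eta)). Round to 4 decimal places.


Dual coordinate (expectation parameter) for Bernoulli:
mu = 1/(1+exp(-eta)).
eta = 0.42.
exp(-eta) = exp(-0.42) = 0.657047.
mu = 1/(1+0.657047) = 0.6035

0.6035


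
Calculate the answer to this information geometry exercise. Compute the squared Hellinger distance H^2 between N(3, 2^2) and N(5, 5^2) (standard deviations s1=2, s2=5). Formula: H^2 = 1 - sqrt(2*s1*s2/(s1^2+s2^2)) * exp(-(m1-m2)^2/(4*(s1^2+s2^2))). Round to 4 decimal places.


Squared Hellinger distance for Gaussians:
H^2 = 1 - sqrt(2*s1*s2/(s1^2+s2^2)) * exp(-(m1-m2)^2/(4*(s1^2+s2^2))).
s1^2 = 4, s2^2 = 25, s1^2+s2^2 = 29.
sqrt(2*2*5/(29)) = 0.830455.
(m1-m2)^2 = (-2)^2 = 4.
exp(-4/(4*29)) = exp(-0.034483) = 0.966105.
H^2 = 1 - 0.830455*0.966105 = 0.1977

0.1977


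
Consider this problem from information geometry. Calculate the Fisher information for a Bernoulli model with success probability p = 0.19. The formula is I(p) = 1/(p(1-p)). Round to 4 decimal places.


For Bernoulli(p), Fisher information is I(p) = 1/(p*(1-p)).
p = 0.19, 1-p = 0.81.
p*(1-p) = 0.1539.
I(p) = 1/0.1539 = 6.4977

6.4977


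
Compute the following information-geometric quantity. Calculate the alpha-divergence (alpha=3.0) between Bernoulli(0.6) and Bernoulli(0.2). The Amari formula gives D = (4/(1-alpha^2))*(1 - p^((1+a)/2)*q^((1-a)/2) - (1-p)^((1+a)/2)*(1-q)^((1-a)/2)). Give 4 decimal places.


Amari alpha-divergence:
D = (4/(1-alpha^2))*(1 - p^((1+a)/2)*q^((1-a)/2) - (1-p)^((1+a)/2)*(1-q)^((1-a)/2)).
alpha = 3.0, p = 0.6, q = 0.2.
e1 = (1+alpha)/2 = 2.0, e2 = (1-alpha)/2 = -1.0.
t1 = p^e1 * q^e2 = 0.6^2.0 * 0.2^-1.0 = 1.8.
t2 = (1-p)^e1 * (1-q)^e2 = 0.4^2.0 * 0.8^-1.0 = 0.2.
4/(1-alpha^2) = -0.5.
D = -0.5*(1 - 1.8 - 0.2) = 0.5000

0.5000


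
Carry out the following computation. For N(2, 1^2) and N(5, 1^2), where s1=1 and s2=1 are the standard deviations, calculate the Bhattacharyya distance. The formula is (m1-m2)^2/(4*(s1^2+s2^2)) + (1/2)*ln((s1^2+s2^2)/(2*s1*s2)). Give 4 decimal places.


Bhattacharyya distance between two Gaussians:
DB = (m1-m2)^2/(4*(s1^2+s2^2)) + (1/2)*ln((s1^2+s2^2)/(2*s1*s2)).
(m1-m2)^2 = (-3)^2 = 9.
s1^2+s2^2 = 1 + 1 = 2.
term1 = 9/8 = 1.125.
term2 = 0.5*ln(2/2.0) = 0.0.
DB = 1.125 + 0.0 = 1.1250

1.1250


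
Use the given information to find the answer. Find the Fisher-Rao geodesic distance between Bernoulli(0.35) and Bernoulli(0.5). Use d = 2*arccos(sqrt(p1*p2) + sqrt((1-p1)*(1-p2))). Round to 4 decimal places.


Geodesic distance on Bernoulli manifold:
d(p1,p2) = 2*arccos(sqrt(p1*p2) + sqrt((1-p1)*(1-p2))).
sqrt(p1*p2) = sqrt(0.35*0.5) = 0.41833.
sqrt((1-p1)*(1-p2)) = sqrt(0.65*0.5) = 0.570088.
arg = 0.41833 + 0.570088 = 0.988418.
d = 2*arccos(0.988418) = 0.3047

0.3047


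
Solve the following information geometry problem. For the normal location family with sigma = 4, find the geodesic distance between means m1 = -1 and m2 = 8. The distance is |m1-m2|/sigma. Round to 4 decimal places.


On the fixed-variance normal subfamily, geodesic distance = |m1-m2|/sigma.
|-1 - 8| = 9.
sigma = 4.
d = 9/4 = 2.2500

2.2500


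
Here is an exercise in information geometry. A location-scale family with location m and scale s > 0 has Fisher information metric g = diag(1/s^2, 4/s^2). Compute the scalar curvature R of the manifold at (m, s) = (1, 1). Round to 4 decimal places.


The metric has the form g = (A dm^2 + B ds^2)/s^2 with A = 1, B = 4.
Substitute u = sqrt(A/B)*m: g = B*(du^2 + ds^2)/s^2, i.e. B times the
Poincare upper half-plane metric, which has constant Gaussian curvature -1.
Scaling a 2D metric by a constant c divides the Gaussian curvature by c,
so K = -1/B = -1/(4) = -0.2500 everywhere (the point (m, s) = (1, 1) is irrelevant:
the curvature is constant).
Scalar curvature in dimension 2: R = 2K = -2/(4) = -0.5000.

-0.5000


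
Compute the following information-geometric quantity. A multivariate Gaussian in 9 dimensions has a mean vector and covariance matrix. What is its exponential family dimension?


Exponential family dimension calculation:
For 9-dim MVN: mean has 9 params, covariance has 9*10/2 = 45 unique entries.
Total dim = 9 + 45 = 54.

54


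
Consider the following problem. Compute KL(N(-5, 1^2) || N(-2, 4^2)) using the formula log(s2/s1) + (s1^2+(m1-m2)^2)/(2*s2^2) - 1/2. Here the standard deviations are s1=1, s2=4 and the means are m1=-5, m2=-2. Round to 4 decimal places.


KL divergence between normal distributions:
KL = log(s2/s1) + (s1^2 + (m1-m2)^2)/(2*s2^2) - 1/2.
log(4/1) = 1.386294.
(1^2 + (-5--2)^2)/(2*4^2) = (1 + 9)/32 = 0.3125.
KL = 1.386294 + 0.3125 - 0.5 = 1.1988

1.1988


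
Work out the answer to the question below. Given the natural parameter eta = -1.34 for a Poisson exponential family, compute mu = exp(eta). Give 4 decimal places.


Expectation parameter for Poisson exponential family:
mu = exp(eta).
eta = -1.34.
mu = exp(-1.34) = 0.2618

0.2618


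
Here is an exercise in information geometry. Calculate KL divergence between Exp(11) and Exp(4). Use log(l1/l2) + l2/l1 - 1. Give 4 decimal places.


KL divergence for exponential family:
KL = log(l1/l2) + l2/l1 - 1.
log(11/4) = 1.011601.
4/11 = 0.363636.
KL = 1.011601 + 0.363636 - 1 = 0.3752

0.3752


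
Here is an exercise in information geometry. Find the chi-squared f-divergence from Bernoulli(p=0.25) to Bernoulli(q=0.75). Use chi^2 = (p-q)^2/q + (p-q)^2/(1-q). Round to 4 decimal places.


Chi-squared divergence between Bernoulli distributions:
chi^2 = (p-q)^2/q + (p-q)^2/(1-q).
p = 0.25, q = 0.75, p-q = -0.5.
(p-q)^2 = 0.25.
term1 = 0.25/0.75 = 0.333333.
term2 = 0.25/0.25 = 1.0.
chi^2 = 0.333333 + 1.0 = 1.3333

1.3333


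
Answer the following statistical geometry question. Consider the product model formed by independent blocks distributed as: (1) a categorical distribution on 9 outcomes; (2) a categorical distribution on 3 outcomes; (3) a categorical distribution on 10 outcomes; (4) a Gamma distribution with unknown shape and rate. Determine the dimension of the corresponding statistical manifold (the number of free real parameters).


The dimension of a statistical manifold equals the number of free
(independent) real parameters of the model. For a product of independent
blocks the parameter counts add.
- categorical on 9 outcomes (probabilities sum to 1): 9-1 = 8.
- categorical on 3 outcomes (probabilities sum to 1): 3-1 = 2.
- categorical on 10 outcomes (probabilities sum to 1): 10-1 = 9.
- Gamma (shape, rate): 2.
Total = 8 + 2 + 9 + 2 = 21.
Dimension = 21

21


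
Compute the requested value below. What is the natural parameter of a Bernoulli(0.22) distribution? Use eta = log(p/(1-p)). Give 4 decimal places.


Natural parameter for Bernoulli: eta = log(p/(1-p)).
p = 0.22, 1-p = 0.78.
p/(1-p) = 0.282051.
eta = log(0.282051) = -1.2657

-1.2657


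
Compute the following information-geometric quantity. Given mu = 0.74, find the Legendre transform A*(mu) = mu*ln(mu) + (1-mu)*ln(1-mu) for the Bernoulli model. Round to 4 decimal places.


Legendre transform for Bernoulli:
A*(mu) = mu*log(mu) + (1-mu)*log(1-mu).
mu = 0.74, 1-mu = 0.26.
mu*log(mu) = 0.74*log(0.74) = -0.222818.
(1-mu)*log(1-mu) = 0.26*log(0.26) = -0.350239.
A* = -0.222818 + -0.350239 = -0.5731

-0.5731


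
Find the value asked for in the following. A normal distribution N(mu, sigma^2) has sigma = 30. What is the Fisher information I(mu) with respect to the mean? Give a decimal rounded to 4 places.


The Fisher information for the mean of a normal distribution is I(mu) = 1/sigma^2.
sigma = 30, so sigma^2 = 900.
I(mu) = 1/900 = 0.0011

0.0011


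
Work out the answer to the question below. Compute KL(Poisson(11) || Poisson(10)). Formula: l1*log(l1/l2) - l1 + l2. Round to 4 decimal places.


KL divergence for Poisson:
KL = l1*log(l1/l2) - l1 + l2.
l1 = 11, l2 = 10.
log(11/10) = 0.09531.
l1*log(l1/l2) = 11 * 0.09531 = 1.048412.
KL = 1.048412 - 11 + 10 = 0.0484

0.0484


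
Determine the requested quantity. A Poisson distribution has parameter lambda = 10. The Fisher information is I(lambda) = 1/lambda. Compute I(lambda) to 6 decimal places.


Fisher information for Poisson: I(lambda) = 1/lambda.
lambda = 10.
I(lambda) = 1/10 = 0.100000

0.100000


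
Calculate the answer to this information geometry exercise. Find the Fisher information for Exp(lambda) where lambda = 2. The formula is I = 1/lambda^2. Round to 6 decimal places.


Fisher information for exponential: I(lambda) = 1/lambda^2.
lambda = 2, lambda^2 = 4.
I = 1/4 = 0.250000

0.250000


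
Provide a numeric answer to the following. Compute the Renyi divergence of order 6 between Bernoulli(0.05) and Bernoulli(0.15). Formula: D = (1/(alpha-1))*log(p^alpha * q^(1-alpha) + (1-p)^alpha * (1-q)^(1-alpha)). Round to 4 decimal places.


Renyi divergence of order alpha between Bernoulli distributions:
D = (1/(alpha-1))*log(p^alpha * q^(1-alpha) + (1-p)^alpha * (1-q)^(1-alpha)).
alpha = 6, p = 0.05, q = 0.15.
p^alpha * q^(1-alpha) = 0.05^6 * 0.15^-5 = 0.000206.
(1-p)^alpha * (1-q)^(1-alpha) = 0.95^6 * 0.85^-5 = 1.656712.
sum = 0.000206 + 1.656712 = 1.656918.
D = (1/5)*log(1.656918) = 0.1010

0.1010


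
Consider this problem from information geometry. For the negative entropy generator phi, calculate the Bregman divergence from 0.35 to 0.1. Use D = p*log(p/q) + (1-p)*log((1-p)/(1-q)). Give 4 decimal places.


Bregman divergence with negative entropy generator:
D = p*log(p/q) + (1-p)*log((1-p)/(1-q)).
p = 0.35, q = 0.1.
p*log(p/q) = 0.35*log(0.35/0.1) = 0.438467.
(1-p)*log((1-p)/(1-q)) = 0.65*log(0.65/0.9) = -0.211525.
D = 0.438467 + -0.211525 = 0.2269

0.2269


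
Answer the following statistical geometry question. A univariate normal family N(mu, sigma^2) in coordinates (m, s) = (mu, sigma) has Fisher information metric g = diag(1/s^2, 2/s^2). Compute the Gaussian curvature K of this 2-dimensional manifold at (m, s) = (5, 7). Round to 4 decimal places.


The metric has the form g = (A dm^2 + B ds^2)/s^2 with A = 1, B = 2.
Substitute u = sqrt(A/B)*m: g = B*(du^2 + ds^2)/s^2, i.e. B times the
Poincare upper half-plane metric, which has constant Gaussian curvature -1.
Scaling a 2D metric by a constant c divides the Gaussian curvature by c,
so K = -1/B = -1/(2) = -0.5000 everywhere (the point (m, s) = (5, 7) is irrelevant:
the curvature is constant).
The requested Gaussian curvature is K = -0.5000.

-0.5000


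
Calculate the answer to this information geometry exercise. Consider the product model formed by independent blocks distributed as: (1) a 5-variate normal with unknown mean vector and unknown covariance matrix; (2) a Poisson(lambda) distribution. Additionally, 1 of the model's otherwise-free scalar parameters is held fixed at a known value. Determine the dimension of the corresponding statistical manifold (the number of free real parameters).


The dimension of a statistical manifold equals the number of free
(independent) real parameters of the model. For a product of independent
blocks the parameter counts add.
- 5-variate normal: 5 (mean) + 5*6/2 = 15 (symmetric covariance) = 20.
- Poisson (lambda): 1.
Total = 20 + 1 = 21.
1 parameter(s) fixed at known values: 21 - 1 = 20.
Dimension = 20

20


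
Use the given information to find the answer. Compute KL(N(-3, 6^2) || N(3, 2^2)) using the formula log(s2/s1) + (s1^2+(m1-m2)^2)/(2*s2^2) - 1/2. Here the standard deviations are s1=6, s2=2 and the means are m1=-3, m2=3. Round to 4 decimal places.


KL divergence between normal distributions:
KL = log(s2/s1) + (s1^2 + (m1-m2)^2)/(2*s2^2) - 1/2.
log(2/6) = -1.098612.
(6^2 + (-3-3)^2)/(2*2^2) = (36 + 36)/8 = 9.0.
KL = -1.098612 + 9.0 - 0.5 = 7.4014

7.4014


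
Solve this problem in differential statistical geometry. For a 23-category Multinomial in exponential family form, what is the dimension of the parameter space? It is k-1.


Exponential family dimension calculation:
For Multinomial with k=23 categories, dim = k-1 = 22.

22


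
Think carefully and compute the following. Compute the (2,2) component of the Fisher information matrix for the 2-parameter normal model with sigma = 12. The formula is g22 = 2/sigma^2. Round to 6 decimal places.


For the 2-parameter normal family, the Fisher metric has:
  g11 = 1/sigma^2, g22 = 2/sigma^2.
sigma = 12, sigma^2 = 144.
g22 = 0.013889

0.013889


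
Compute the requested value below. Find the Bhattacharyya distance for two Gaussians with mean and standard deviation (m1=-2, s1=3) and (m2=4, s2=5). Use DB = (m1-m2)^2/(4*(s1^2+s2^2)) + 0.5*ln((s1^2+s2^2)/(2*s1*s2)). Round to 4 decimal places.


Bhattacharyya distance between two Gaussians:
DB = (m1-m2)^2/(4*(s1^2+s2^2)) + (1/2)*ln((s1^2+s2^2)/(2*s1*s2)).
(m1-m2)^2 = (-6)^2 = 36.
s1^2+s2^2 = 9 + 25 = 34.
term1 = 36/136 = 0.264706.
term2 = 0.5*ln(34/30.0) = 0.062582.
DB = 0.264706 + 0.062582 = 0.3273

0.3273


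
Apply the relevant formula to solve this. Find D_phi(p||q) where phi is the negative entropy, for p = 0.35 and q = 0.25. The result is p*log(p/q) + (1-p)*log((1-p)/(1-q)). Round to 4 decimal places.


Bregman divergence with negative entropy generator:
D = p*log(p/q) + (1-p)*log((1-p)/(1-q)).
p = 0.35, q = 0.25.
p*log(p/q) = 0.35*log(0.35/0.25) = 0.117765.
(1-p)*log((1-p)/(1-q)) = 0.65*log(0.65/0.75) = -0.093016.
D = 0.117765 + -0.093016 = 0.0247

0.0247


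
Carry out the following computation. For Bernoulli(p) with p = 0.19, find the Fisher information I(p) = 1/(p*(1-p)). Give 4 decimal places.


For Bernoulli(p), Fisher information is I(p) = 1/(p*(1-p)).
p = 0.19, 1-p = 0.81.
p*(1-p) = 0.1539.
I(p) = 1/0.1539 = 6.4977

6.4977


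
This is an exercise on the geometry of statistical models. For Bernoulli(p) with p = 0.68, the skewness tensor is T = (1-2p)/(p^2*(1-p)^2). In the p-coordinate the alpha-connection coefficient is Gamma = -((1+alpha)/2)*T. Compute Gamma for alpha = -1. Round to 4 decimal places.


Skewness (Amari-Chentsov) tensor: T = (1-2p)/(p^2*(1-p)^2).
p = 0.68, 1-2p = -0.36, p^2 = 0.4624, (1-p)^2 = 0.1024.
T = -0.36/(0.4624 * 0.1024) = -7.602995.
In the p-coordinate, Gamma^(alpha) = Gamma^(0) - (alpha/2)*T with Gamma^(0) = (1/2)*g'(p) = -T/2,
so Gamma^(alpha) = -((1+alpha)/2)*T.
alpha = -1, -(1+alpha)/2 = 0.0.
Gamma = 0.0 * -7.602995 = 0.0000

0.0000
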